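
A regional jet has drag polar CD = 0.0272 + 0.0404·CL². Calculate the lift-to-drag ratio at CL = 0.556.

CD = 0.0272 + 0.0404 × 0.556² = 0.03969
L/D = CL/CD = 0.556 / 0.03969 = 14

L/D = 14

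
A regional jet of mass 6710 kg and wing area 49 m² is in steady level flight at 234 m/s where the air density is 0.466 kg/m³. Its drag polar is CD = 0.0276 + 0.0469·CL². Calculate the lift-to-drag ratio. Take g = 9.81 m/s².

L/D = 3.74

Level flight ⇒ L = W = m·g = 6710 × 9.81 = 65825 N.
Dynamic pressure q = 0.5 × 0.466 × 234² = 12760 Pa.
CL = 2W/(ρv²S) = 2×65825/(0.466×234²×49) = 0.1053.
CD = 0.0276 + 0.0469 × 0.1053² = 0.02812.
L/D = CL/CD = 0.1053 / 0.02812 = 3.74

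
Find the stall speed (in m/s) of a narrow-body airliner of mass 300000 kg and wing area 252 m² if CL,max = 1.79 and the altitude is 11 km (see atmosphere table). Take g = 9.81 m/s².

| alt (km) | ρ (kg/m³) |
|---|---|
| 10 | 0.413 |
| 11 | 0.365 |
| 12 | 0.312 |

At 11 km, from the table: ρ = 0.365 kg/m³.
At stall, lift equals weight: L = W = m·g = 300000 × 9.81 = 2.943×10^6 N.
From L = ½ρV²S·CL,max = W: V_stall = √(2W/(ρSCL,max)) = √(2·2.943×10^6/(0.365·252·1.79))
V_stall = √35750 = 189 m/s

V_stall = 189 m/s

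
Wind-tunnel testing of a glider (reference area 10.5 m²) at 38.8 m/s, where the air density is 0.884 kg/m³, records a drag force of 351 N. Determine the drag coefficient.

From D = ½ρv²S·CD, rearranging gives CD = 2D/(ρv²S).
CD = 2 × 351 / (0.884 × 38.8² × 10.5) = 0.0502

CD = 0.0502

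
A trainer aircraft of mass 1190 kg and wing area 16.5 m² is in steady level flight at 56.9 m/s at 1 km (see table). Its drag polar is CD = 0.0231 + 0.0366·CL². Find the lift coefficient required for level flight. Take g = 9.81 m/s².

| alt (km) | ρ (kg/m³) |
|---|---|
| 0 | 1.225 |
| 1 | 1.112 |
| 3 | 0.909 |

CL = 0.393

At 1 km, from the table: ρ = 1.112 kg/m³.
In steady level flight, lift balances weight: W = mg = 1190 × 9.81 = 11674 N.
Dynamic pressure q = 0.5 × 1.112 × 56.9² = 1800 Pa.
CL = 2W/(ρv²S) = 2×11674/(1.112×56.9²×16.5) = 0.393.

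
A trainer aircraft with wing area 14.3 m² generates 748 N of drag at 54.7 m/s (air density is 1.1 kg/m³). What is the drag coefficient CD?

From D = ½ρv²S·CD, rearranging gives CD = 2D/(ρv²S).
CD = 2 × 748 / (1.1 × 54.7² × 14.3) = 0.0318

CD = 0.0318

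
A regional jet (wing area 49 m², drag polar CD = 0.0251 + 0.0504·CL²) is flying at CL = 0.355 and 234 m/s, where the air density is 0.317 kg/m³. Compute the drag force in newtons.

D = 13400 N

CD = 0.0251 + 0.0504 × 0.355² = 0.03145
D = ½ρv²S·CD = ½ × 0.317 × 234² × 49 × 0.03145 = 13400 N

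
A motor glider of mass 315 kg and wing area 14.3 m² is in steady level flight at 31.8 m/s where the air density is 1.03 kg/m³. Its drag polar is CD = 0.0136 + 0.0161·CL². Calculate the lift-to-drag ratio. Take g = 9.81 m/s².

Weight W = mg = 315 × 9.81 = 3090.2 N; in level flight L = W.
Dynamic pressure q = 0.5 × 1.03 × 31.8² = 520.8 Pa.
CL = W/(q·S) = 3090.2 / (520.8 × 14.3) = 0.4149.
CD = 0.0136 + 0.0161 × 0.4149² = 0.01637.
L/D = CL/CD = 0.4149 / 0.01637 = 25.3

L/D = 25.3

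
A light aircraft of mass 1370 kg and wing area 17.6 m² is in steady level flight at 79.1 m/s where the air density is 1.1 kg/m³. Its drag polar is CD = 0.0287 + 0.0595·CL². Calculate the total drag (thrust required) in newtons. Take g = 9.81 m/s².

D = 1920 N

Weight W = mg = 1370 × 9.81 = 13440 N; in level flight L = W.
q = ½ρv² = ½ × 1.1 × 79.1² = 3441 Pa.
CL = 2W/(ρv²S) = 2×13440/(1.1×79.1²×17.6) = 0.2219.
CD = 0.0287 + 0.0595 × 0.2219² = 0.03163.
D = q·S·CD = 3441 × 17.6 × 0.03163 = 1916 N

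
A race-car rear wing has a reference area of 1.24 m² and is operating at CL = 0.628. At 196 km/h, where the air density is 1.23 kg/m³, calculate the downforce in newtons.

Convert speed: v = 196 km/h ÷ 3.6 = 54.44 m/s.
L = ½ρv²S·CL = ½ × 1.23 × 54.44² × 1.24 × 0.628 = 1420 N

L = 1420 N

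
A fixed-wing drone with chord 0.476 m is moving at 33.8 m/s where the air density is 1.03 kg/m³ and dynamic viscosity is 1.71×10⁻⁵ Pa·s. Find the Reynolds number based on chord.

Re = 9.69×10^5

Re = ρ·v·c/μ = 1.03 × 33.8 × 0.476 / (1.71×10⁻⁵) = 9.69×10^5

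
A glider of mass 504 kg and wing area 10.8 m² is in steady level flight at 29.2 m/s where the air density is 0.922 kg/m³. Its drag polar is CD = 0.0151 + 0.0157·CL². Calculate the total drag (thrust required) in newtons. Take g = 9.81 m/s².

D = 155 N

Weight W = mg = 504 × 9.81 = 4944.2 N; in level flight L = W.
Dynamic pressure q = 0.5 × 0.922 × 29.2² = 393.1 Pa.
CL = W/(q·S) = 4944.2 / (393.1 × 10.8) = 1.165.
CD = 0.0151 + 0.0157 × 1.165² = 0.0364.
D = q·S·CD = 393.1 × 10.8 × 0.0364 = 154.5 N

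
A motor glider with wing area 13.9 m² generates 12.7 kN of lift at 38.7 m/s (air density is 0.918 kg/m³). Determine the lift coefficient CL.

CL = 1.33

From L = ½ρv²S·CL, rearranging gives CL = 2L/(ρv²S).
CL = 2 × 12700 / (0.918 × 38.7² × 13.9) = 1.33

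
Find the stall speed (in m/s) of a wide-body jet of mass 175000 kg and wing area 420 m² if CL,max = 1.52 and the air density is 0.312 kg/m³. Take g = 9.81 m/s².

Weight W = mg = 175000 × 9.81 = 1.717×10^6 N.
From L = ½ρV²S·CL,max = W: V_stall = √(2W/(ρSCL,max)) = √(2·1.717×10^6/(0.312·420·1.52))
V_stall = √17240 = 131 m/s

V_stall = 131 m/s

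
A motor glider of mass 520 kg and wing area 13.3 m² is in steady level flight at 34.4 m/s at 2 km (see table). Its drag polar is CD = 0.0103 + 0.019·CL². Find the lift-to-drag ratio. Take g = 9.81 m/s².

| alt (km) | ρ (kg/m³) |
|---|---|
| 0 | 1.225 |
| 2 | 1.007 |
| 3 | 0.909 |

At 2 km, from the table: ρ = 1.007 kg/m³.
Weight W = mg = 520 × 9.81 = 5101.2 N; in level flight L = W.
q = ½ρv² = ½ × 1.007 × 34.4² = 595.8 Pa.
CL = 2W/(ρv²S) = 2×5101.2/(1.007×34.4²×13.3) = 0.6437.
CD = 0.0103 + 0.019 × 0.6437² = 0.01817.
L/D = CL/CD = 0.6437 / 0.01817 = 35.4

L/D = 35.4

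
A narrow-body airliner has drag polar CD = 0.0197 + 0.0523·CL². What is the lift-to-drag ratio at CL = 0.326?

L/D = 12.9

CD = 0.0197 + 0.0523 × 0.326² = 0.02526
L/D = CL/CD = 0.326 / 0.02526 = 12.9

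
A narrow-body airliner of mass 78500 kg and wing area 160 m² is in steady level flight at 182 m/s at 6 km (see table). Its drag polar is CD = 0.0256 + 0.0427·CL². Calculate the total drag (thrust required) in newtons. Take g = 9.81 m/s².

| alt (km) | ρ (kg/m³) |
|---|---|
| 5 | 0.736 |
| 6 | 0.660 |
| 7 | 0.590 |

At 6 km, from the table: ρ = 0.660 kg/m³.
Level flight ⇒ L = W = m·g = 78500 × 9.81 = 7.7008×10^5 N.
q = ½ρv² = ½ × 0.66 × 182² = 10930 Pa.
CL = W/(q·S) = 7.7008×10^5 / (10930 × 160) = 0.4403.
CD = 0.0256 + 0.0427 × 0.4403² = 0.03388.
D = q·S·CD = 10930 × 160 × 0.03388 = 59250 N

D = 59300 N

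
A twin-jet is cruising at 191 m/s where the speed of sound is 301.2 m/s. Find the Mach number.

M = 0.634

M = v/a = 191 / 301.2 = 0.634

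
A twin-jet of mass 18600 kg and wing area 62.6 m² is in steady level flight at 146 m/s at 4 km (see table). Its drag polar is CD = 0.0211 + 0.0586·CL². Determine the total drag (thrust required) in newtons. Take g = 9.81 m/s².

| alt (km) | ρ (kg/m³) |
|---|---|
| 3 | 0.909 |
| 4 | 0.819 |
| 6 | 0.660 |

At 4 km, from the table: ρ = 0.819 kg/m³.
Weight W = mg = 18600 × 9.81 = 1.8247×10^5 N; in level flight L = W.
q = ½ρv² = ½ × 0.819 × 146² = 8729 Pa.
Required CL = L/(qS) = 1.8247×10^5/(8729·62.6) = 0.3339.
CD = 0.0211 + 0.0586 × 0.3339² = 0.02763.
D = q·S·CD = 8729 × 62.6 × 0.02763 = 15100 N

D = 15100 N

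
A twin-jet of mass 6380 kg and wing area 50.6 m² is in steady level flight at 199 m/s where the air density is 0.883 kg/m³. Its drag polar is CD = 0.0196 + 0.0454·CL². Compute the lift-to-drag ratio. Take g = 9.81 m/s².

L/D = 3.57

In steady level flight, lift balances weight: W = mg = 6380 × 9.81 = 62588 N.
q = ½ρv² = ½ × 0.883 × 199² = 17480 Pa.
CL = 2W/(ρv²S) = 2×62588/(0.883×199²×50.6) = 0.07075.
CD = 0.0196 + 0.0454 × 0.07075² = 0.01983.
L/D = CL/CD = 0.07075 / 0.01983 = 3.57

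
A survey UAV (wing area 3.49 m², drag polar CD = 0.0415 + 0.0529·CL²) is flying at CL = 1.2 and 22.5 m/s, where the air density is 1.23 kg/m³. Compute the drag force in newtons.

CD = 0.0415 + 0.0529 × 1.2² = 0.1177
D = ½ρv²S·CD = ½ × 1.23 × 22.5² × 3.49 × 0.1177 = 128 N

D = 128 N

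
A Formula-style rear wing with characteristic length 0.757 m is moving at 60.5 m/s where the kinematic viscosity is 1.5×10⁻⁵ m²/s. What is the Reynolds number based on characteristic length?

Re = v·c/ν = 60.5 × 0.757 / (1.5×10⁻⁵) = 3.05×10^6

Re = 3.05×10^6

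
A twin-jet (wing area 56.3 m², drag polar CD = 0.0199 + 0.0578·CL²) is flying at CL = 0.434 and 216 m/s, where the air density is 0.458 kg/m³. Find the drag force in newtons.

CD = 0.0199 + 0.0578 × 0.434² = 0.03079
D = ½ρv²S·CD = ½ × 0.458 × 216² × 56.3 × 0.03079 = 18500 N

D = 18500 N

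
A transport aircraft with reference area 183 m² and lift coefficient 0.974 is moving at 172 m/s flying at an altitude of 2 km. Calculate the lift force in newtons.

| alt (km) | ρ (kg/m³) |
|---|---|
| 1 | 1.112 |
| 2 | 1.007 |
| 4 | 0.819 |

L = 2.66×10^6 N

At 2 km, from the table: ρ = 1.007 kg/m³.
Dynamic pressure q = ½ρv² = ½ × 1.007 × 172² = 14900 Pa.
L = q·S·CL = 14900 × 183 × 0.974 = 2.66×10^6 N ≈ 2660 kN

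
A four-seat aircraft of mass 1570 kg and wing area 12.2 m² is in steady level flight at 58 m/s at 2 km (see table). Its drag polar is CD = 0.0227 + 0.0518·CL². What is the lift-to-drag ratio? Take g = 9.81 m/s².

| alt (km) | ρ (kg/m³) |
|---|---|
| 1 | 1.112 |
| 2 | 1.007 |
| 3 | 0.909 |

L/D = 14.5

At 2 km, from the table: ρ = 1.007 kg/m³.
In steady level flight, lift balances weight: W = mg = 1570 × 9.81 = 15402 N.
q = ½ρv² = ½ × 1.007 × 58² = 1694 Pa.
CL = W/(q·S) = 15402 / (1694 × 12.2) = 0.7453.
CD = 0.0227 + 0.0518 × 0.7453² = 0.05148.
L/D = CL/CD = 0.7453 / 0.05148 = 14.5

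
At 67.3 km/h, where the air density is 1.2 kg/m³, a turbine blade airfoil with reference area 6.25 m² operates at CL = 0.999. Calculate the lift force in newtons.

Convert speed: v = 67.3 km/h ÷ 3.6 = 18.69 m/s.
Dynamic pressure q = ½ρv² = ½ × 1.2 × 18.69² = 209.7 Pa.
L = q·S·CL = 209.7 × 6.25 × 0.999 = 1310 N

L = 1310 N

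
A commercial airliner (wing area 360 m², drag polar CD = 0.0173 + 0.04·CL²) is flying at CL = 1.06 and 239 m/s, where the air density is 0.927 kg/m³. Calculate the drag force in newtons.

D = 5.93×10^5 N

CD = 0.0173 + 0.04 × 1.06² = 0.06224
D = ½ρv²S·CD = ½ × 0.927 × 239² × 360 × 0.06224 = 5.93×10^5 N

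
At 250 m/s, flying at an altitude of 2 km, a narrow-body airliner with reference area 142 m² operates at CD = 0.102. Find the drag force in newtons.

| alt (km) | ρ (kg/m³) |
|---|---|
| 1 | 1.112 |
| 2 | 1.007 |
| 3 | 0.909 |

D = 4.56×10^5 N

At 2 km, from the table: ρ = 1.007 kg/m³.
D = ½ρv²S·CD = ½ × 1.007 × 250² × 142 × 0.102 = 4.56×10^5 N ≈ 456 kN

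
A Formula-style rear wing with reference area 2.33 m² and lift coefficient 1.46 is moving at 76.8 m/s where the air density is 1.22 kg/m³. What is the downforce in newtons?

L = 12200 N

L = ½ρv²S·CL = ½ × 1.22 × 76.8² × 2.33 × 1.46 = 12200 N ≈ 12.2 kN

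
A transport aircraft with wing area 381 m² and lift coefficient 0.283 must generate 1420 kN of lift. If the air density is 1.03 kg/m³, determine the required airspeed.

v = 160 m/s

L = ½ρv²S·CL ⇒ v = √(2L/(ρ·S·CL))
v = √(2 × 1.42×10^6 / (1.03 × 381 × 0.283)) = √25570 = 160 m/s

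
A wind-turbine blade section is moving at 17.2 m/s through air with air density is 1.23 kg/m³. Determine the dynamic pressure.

q = ½ρv² = ½ × 1.23 × 17.2² = 182 Pa

q = 182 Pa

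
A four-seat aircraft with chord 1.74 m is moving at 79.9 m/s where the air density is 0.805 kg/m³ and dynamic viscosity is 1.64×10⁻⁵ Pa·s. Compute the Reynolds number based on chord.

Re = 6.82×10^6

Re = ρ·v·c/μ = 0.805 × 79.9 × 1.74 / (1.64×10⁻⁵) = 6.82×10^6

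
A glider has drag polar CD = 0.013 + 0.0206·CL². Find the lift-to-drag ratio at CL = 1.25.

L/D = 27.7

CD = 0.013 + 0.0206 × 1.25² = 0.04519
L/D = CL/CD = 1.25 / 0.04519 = 27.7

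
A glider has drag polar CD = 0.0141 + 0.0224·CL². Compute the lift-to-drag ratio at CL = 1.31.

CD = 0.0141 + 0.0224 × 1.31² = 0.05254
L/D = CL/CD = 1.31 / 0.05254 = 24.9

L/D = 24.9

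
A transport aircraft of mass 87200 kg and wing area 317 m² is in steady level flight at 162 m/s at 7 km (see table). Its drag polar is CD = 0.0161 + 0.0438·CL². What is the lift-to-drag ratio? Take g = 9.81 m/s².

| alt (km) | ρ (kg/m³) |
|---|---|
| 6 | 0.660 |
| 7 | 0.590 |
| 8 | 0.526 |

At 7 km, from the table: ρ = 0.590 kg/m³.
Level flight ⇒ L = W = m·g = 87200 × 9.81 = 8.5543×10^5 N.
q = ½ρv² = ½ × 0.59 × 162² = 7742 Pa.
CL = 2W/(ρv²S) = 2×8.5543×10^5/(0.59×162²×317) = 0.3486.
CD = 0.0161 + 0.0438 × 0.3486² = 0.02142.
L/D = CL/CD = 0.3486 / 0.02142 = 16.3

L/D = 16.3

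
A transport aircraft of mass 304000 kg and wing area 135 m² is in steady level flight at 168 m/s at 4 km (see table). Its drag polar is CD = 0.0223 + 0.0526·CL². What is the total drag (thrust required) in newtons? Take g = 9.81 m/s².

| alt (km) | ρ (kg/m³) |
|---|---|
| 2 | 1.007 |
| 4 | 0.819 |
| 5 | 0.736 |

D = 3.35×10^5 N

At 4 km, from the table: ρ = 0.819 kg/m³.
In steady level flight, lift balances weight: W = mg = 304000 × 9.81 = 2.9822×10^6 N.
Dynamic pressure q = 0.5 × 0.819 × 168² = 11560 Pa.
Required CL = L/(qS) = 2.9822×10^6/(11560·135) = 1.911.
CD = 0.0223 + 0.0526 × 1.911² = 0.2145.
D = q·S·CD = 11560 × 135 × 0.2145 = 3.346×10^5 N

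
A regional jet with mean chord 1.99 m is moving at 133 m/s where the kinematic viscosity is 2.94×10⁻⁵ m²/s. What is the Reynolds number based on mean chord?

Re = 9×10^6

Re = v·c/ν = 133 × 1.99 / (2.94×10⁻⁵) = 9×10^6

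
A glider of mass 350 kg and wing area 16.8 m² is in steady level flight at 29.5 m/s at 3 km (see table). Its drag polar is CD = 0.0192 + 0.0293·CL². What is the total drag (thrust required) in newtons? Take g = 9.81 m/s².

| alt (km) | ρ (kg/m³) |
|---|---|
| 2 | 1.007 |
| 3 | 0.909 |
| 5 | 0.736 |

D = 180 N

At 3 km, from the table: ρ = 0.909 kg/m³.
In steady level flight, lift balances weight: W = mg = 350 × 9.81 = 3433.5 N.
q = ½ρv² = ½ × 0.909 × 29.5² = 395.5 Pa.
Required CL = L/(qS) = 3433.5/(395.5·16.8) = 0.5167.
CD = 0.0192 + 0.0293 × 0.5167² = 0.02702.
D = q·S·CD = 395.5 × 16.8 × 0.02702 = 179.6 N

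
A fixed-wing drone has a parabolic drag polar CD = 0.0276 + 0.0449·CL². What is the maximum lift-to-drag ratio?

For CD = CD0 + K·CL², (L/D)max occurs at CL* = √(CD0/K) and equals 1/(2√(K·CD0)).
(L/D)max = 1/(2√(0.0449 × 0.0276)) = 1/(2 × 0.0352) = 14.2

(L/D)max = 14.2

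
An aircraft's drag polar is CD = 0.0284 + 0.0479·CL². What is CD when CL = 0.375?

CD = 0.0284 + 0.0479 × 0.375² = 0.0284 + 0.006736 = 0.0351

CD = 0.0351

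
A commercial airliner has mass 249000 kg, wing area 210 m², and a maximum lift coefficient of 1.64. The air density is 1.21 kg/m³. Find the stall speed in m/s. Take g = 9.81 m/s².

At stall, lift equals weight: L = W = m·g = 249000 × 9.81 = 2.443×10^6 N.
V_stall = √(2W/(ρ·S·CL,max)) = √(2 × 2.443×10^6 / (1.21 × 210 × 1.64))
V_stall = √11720 = 108 m/s

V_stall = 108 m/s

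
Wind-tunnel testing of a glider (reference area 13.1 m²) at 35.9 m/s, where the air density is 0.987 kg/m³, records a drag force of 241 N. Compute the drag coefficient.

From D = ½ρv²S·CD, rearranging gives CD = 2D/(ρv²S).
CD = 2 × 241 / (0.987 × 35.9² × 13.1) = 0.0289

CD = 0.0289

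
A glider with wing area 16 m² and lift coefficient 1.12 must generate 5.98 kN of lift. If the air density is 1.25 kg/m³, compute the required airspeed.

L = ½ρv²S·CL ⇒ v = √(2L/(ρ·S·CL))
v = √(2 × 5980 / (1.25 × 16 × 1.12)) = √533.9 = 23.1 m/s

v = 23.1 m/s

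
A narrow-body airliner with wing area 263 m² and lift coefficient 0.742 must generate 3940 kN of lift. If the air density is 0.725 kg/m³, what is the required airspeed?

L = ½ρv²S·CL ⇒ v = √(2L/(ρ·S·CL))
v = √(2 × 3.94×10^6 / (0.725 × 263 × 0.742)) = √55700 = 236 m/s

v = 236 m/s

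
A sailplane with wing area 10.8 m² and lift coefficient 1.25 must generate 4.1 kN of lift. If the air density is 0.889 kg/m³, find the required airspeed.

v = 26.1 m/s

L = ½ρv²S·CL ⇒ v = √(2L/(ρ·S·CL))
v = √(2 × 4100 / (0.889 × 10.8 × 1.25)) = √683.2 = 26.1 m/s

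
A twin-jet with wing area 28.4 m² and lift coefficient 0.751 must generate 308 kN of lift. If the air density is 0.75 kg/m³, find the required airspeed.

L = ½ρv²S·CL ⇒ v = √(2L/(ρ·S·CL))
v = √(2 × 3.08×10^5 / (0.75 × 28.4 × 0.751)) = √38510 = 196 m/s

v = 196 m/s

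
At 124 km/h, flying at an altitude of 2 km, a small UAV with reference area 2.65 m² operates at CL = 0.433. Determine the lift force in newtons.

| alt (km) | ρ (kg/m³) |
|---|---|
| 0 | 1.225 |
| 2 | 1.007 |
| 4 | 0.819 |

At 2 km, from the table: ρ = 1.007 kg/m³.
Convert speed: v = 124 km/h ÷ 3.6 = 34.44 m/s.
L = ½ρv²S·CL = ½ × 1.007 × 34.44² × 2.65 × 0.433 = 685 N

L = 685 N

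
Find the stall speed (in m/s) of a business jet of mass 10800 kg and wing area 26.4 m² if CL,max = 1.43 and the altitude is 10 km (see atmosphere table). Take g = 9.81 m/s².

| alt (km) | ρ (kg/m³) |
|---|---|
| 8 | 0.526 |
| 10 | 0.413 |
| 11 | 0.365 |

At 10 km, from the table: ρ = 0.413 kg/m³.
Stall occurs when L = W at CL,max. W = mg = 10800 × 9.81 = 1.059×10^5 N.
V_stall = √(2W/(ρ·S·CL,max)) = √(2 × 1.059×10^5 / (0.413 × 26.4 × 1.43))
V_stall = √13590 = 117 m/s

V_stall = 117 m/s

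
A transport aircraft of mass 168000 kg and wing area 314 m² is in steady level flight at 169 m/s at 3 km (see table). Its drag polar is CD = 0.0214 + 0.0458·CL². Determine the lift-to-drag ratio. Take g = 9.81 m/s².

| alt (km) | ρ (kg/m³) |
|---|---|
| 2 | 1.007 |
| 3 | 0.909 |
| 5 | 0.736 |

At 3 km, from the table: ρ = 0.909 kg/m³.
Level flight ⇒ L = W = m·g = 168000 × 9.81 = 1.6481×10^6 N.
Dynamic pressure q = 0.5 × 0.909 × 169² = 12980 Pa.
CL = W/(q·S) = 1.6481×10^6 / (12980 × 314) = 0.4043.
CD = 0.0214 + 0.0458 × 0.4043² = 0.02889.
L/D = CL/CD = 0.4043 / 0.02889 = 14

L/D = 14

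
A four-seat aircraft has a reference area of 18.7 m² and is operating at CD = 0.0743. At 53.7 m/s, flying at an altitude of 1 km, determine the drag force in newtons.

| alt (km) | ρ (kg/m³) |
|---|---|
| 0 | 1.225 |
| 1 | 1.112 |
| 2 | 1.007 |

D = 2230 N

At 1 km, from the table: ρ = 1.112 kg/m³.
D = ½ρv²S·CD = ½ × 1.112 × 53.7² × 18.7 × 0.0743 = 2230 N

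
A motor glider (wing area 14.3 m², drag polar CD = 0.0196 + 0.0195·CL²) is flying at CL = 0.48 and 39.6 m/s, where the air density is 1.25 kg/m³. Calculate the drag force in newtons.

CD = 0.0196 + 0.0195 × 0.48² = 0.02409
D = ½ρv²S·CD = ½ × 1.25 × 39.6² × 14.3 × 0.02409 = 338 N

D = 338 N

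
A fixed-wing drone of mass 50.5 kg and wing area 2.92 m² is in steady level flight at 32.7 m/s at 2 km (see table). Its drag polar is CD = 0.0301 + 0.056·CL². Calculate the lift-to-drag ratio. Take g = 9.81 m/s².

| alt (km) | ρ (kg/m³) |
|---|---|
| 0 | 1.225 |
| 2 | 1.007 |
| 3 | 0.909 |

At 2 km, from the table: ρ = 1.007 kg/m³.
Level flight ⇒ L = W = m·g = 50.5 × 9.81 = 495.41 N.
q = ½ρv² = ½ × 1.007 × 32.7² = 538.4 Pa.
CL = 2W/(ρv²S) = 2×495.41/(1.007×32.7²×2.92) = 0.3151.
CD = 0.0301 + 0.056 × 0.3151² = 0.03566.
L/D = CL/CD = 0.3151 / 0.03566 = 8.84

L/D = 8.84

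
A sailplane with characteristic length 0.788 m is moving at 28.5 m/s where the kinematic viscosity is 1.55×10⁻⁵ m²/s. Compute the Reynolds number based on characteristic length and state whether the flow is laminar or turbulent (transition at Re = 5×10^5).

Re = 1.45×10^6 (turbulent)

Re = v·c/ν = 28.5 × 0.788 / (1.55×10⁻⁵) = 1.45×10^6
Since 1.45×10^6 > 5×10^5, the flow is turbulent.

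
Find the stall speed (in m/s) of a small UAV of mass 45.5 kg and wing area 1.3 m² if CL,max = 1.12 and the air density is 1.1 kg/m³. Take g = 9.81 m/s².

V_stall = 23.6 m/s

Weight W = mg = 45.5 × 9.81 = 446.4 N.
From L = ½ρV²S·CL,max = W: V_stall = √(2W/(ρSCL,max)) = √(2·446.4/(1.1·1.3·1.12))
V_stall = √557.4 = 23.6 m/s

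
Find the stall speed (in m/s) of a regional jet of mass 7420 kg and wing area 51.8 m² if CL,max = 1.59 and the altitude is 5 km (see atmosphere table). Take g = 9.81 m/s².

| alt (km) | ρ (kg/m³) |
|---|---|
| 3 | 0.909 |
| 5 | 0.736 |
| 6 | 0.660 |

V_stall = 49 m/s

At 5 km, from the table: ρ = 0.736 kg/m³.
Stall occurs when L = W at CL,max. W = mg = 7420 × 9.81 = 72790 N.
V_stall = √(2W/(ρ·S·CL,max)) = √(2 × 72790 / (0.736 × 51.8 × 1.59))
V_stall = √2402 = 49 m/s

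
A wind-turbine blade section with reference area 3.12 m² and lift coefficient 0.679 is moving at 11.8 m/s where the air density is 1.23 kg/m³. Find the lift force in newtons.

L = ½ρv²S·CL = ½ × 1.23 × 11.8² × 3.12 × 0.679 = 181 N

L = 181 N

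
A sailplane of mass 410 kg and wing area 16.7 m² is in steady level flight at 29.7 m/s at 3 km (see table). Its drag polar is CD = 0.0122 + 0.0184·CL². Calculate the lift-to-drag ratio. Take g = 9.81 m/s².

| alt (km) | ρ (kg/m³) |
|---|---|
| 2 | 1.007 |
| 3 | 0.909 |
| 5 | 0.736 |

L/D = 31.9

At 3 km, from the table: ρ = 0.909 kg/m³.
In steady level flight, lift balances weight: W = mg = 410 × 9.81 = 4022.1 N.
Dynamic pressure q = 0.5 × 0.909 × 29.7² = 400.9 Pa.
CL = 2W/(ρv²S) = 2×4022.1/(0.909×29.7²×16.7) = 0.6007.
CD = 0.0122 + 0.0184 × 0.6007² = 0.01884.
L/D = CL/CD = 0.6007 / 0.01884 = 31.9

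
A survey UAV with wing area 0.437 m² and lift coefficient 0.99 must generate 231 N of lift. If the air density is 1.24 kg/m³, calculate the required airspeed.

L = ½ρv²S·CL ⇒ v = √(2L/(ρ·S·CL))
v = √(2 × 231 / (1.24 × 0.437 × 0.99)) = √861.2 = 29.3 m/s

v = 29.3 m/s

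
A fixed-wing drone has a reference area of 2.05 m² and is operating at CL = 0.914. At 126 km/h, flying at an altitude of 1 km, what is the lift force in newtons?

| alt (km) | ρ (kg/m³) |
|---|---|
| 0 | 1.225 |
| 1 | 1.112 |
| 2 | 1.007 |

L = 1280 N

At 1 km, from the table: ρ = 1.112 kg/m³.
Convert speed: v = 126 km/h ÷ 3.6 = 35 m/s.
L = ½ρv²S·CL = ½ × 1.112 × 35² × 2.05 × 0.914 = 1280 N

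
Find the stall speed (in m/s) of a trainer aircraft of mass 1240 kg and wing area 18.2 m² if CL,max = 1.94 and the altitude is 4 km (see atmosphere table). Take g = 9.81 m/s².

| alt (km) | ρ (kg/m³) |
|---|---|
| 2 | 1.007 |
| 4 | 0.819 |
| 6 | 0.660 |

V_stall = 29 m/s

At 4 km, from the table: ρ = 0.819 kg/m³.
Stall occurs when L = W at CL,max. W = mg = 1240 × 9.81 = 12160 N.
V_stall = √(2W/(ρ·S·CL,max)) = √(2 × 12160 / (0.819 × 18.2 × 1.94))
V_stall = √841.3 = 29 m/s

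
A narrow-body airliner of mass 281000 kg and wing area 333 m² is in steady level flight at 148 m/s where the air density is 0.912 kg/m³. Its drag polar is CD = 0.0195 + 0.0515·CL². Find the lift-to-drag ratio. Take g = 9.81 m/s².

In steady level flight, lift balances weight: W = mg = 281000 × 9.81 = 2.7566×10^6 N.
Dynamic pressure q = 0.5 × 0.912 × 148² = 9988 Pa.
Required CL = L/(qS) = 2.7566×10^6/(9988·333) = 0.8288.
CD = 0.0195 + 0.0515 × 0.8288² = 0.05487.
L/D = CL/CD = 0.8288 / 0.05487 = 15.1

L/D = 15.1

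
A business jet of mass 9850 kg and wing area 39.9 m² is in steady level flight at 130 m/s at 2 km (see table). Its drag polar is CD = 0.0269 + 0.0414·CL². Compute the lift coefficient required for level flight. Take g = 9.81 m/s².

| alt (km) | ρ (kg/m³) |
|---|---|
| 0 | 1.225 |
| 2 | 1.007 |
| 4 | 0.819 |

At 2 km, from the table: ρ = 1.007 kg/m³.
In steady level flight, lift balances weight: W = mg = 9850 × 9.81 = 96628 N.
q = ½ρv² = ½ × 1.007 × 130² = 8509 Pa.
Required CL = L/(qS) = 96628/(8509·39.9) = 0.2846.

CL = 0.285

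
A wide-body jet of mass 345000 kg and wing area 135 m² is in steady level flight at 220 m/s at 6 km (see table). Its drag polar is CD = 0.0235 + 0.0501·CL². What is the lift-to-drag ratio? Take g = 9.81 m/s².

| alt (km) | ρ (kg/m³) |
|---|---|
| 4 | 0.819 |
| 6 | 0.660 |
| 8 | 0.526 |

L/D = 10.7

At 6 km, from the table: ρ = 0.660 kg/m³.
Level flight ⇒ L = W = m·g = 345000 × 9.81 = 3.3844×10^6 N.
Dynamic pressure q = 0.5 × 0.66 × 220² = 15970 Pa.
Required CL = L/(qS) = 3.3844×10^6/(15970·135) = 1.57.
CD = 0.0235 + 0.0501 × 1.57² = 0.1469.
L/D = CL/CD = 1.57 / 0.1469 = 10.7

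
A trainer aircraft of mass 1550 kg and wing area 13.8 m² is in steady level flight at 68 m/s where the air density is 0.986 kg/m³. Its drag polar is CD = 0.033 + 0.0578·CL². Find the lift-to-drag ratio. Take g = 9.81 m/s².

In steady level flight, lift balances weight: W = mg = 1550 × 9.81 = 15206 N.
q = ½ρv² = ½ × 0.986 × 68² = 2280 Pa.
Required CL = L/(qS) = 15206/(2280·13.8) = 0.4833.
CD = 0.033 + 0.0578 × 0.4833² = 0.0465.
L/D = CL/CD = 0.4833 / 0.0465 = 10.4

L/D = 10.4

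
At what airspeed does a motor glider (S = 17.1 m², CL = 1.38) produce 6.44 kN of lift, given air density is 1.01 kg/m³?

v = 23.2 m/s

L = ½ρv²S·CL ⇒ v = √(2L/(ρ·S·CL))
v = √(2 × 6440 / (1.01 × 17.1 × 1.38)) = √540.4 = 23.2 m/s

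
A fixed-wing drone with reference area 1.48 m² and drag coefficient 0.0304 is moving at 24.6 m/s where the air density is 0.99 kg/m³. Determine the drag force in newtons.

D = 13.5 N

D = ½ρv²S·CD = ½ × 0.99 × 24.6² × 1.48 × 0.0304 = 13.5 N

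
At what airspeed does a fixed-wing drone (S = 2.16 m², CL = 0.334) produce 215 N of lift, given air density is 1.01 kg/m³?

v = 24.3 m/s

L = ½ρv²S·CL ⇒ v = √(2L/(ρ·S·CL))
v = √(2 × 215 / (1.01 × 2.16 × 0.334)) = √590.1 = 24.3 m/s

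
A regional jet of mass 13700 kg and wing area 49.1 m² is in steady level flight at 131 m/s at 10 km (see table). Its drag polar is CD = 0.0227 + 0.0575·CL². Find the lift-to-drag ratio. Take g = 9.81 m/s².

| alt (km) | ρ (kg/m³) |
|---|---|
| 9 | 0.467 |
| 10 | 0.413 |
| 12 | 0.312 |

At 10 km, from the table: ρ = 0.413 kg/m³.
Level flight ⇒ L = W = m·g = 13700 × 9.81 = 1.344×10^5 N.
q = ½ρv² = ½ × 0.413 × 131² = 3544 Pa.
Required CL = L/(qS) = 1.344×10^5/(3544·49.1) = 0.7724.
CD = 0.0227 + 0.0575 × 0.7724² = 0.05701.
L/D = CL/CD = 0.7724 / 0.05701 = 13.5

L/D = 13.5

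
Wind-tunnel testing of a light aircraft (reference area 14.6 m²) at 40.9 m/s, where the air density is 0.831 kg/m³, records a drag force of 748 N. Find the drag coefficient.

From D = ½ρv²S·CD, rearranging gives CD = 2D/(ρv²S).
CD = 2 × 748 / (0.831 × 40.9² × 14.6) = 0.0737

CD = 0.0737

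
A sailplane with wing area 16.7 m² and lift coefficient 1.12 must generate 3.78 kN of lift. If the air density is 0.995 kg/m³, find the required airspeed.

L = ½ρv²S·CL ⇒ v = √(2L/(ρ·S·CL))
v = √(2 × 3780 / (0.995 × 16.7 × 1.12)) = √406.2 = 20.2 m/s

v = 20.2 m/s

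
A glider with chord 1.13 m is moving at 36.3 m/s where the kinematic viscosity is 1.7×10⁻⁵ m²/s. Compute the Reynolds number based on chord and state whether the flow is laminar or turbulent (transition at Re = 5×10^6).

Re = v·c/ν = 36.3 × 1.13 / (1.7×10⁻⁵) = 2.41×10^6
Since 2.41×10^6 < 5×10^6, the flow is laminar.

Re = 2.41×10^6 (laminar)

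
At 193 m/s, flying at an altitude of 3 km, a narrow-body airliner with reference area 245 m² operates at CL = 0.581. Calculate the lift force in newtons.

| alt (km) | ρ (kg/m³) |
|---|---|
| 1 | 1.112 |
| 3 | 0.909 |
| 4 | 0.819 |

L = 2.41×10^6 N

At 3 km, from the table: ρ = 0.909 kg/m³.
L = ½ρv²S·CL = ½ × 0.909 × 193² × 245 × 0.581 = 2.41×10^6 N ≈ 2410 kN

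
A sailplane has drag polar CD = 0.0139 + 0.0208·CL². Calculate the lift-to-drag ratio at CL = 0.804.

L/D = 29.4

CD = 0.0139 + 0.0208 × 0.804² = 0.02735
L/D = CL/CD = 0.804 / 0.02735 = 29.4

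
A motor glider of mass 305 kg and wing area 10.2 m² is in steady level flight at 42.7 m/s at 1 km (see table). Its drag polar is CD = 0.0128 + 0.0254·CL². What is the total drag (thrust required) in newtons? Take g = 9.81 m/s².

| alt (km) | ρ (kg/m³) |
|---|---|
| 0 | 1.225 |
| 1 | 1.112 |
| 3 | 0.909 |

At 1 km, from the table: ρ = 1.112 kg/m³.
Level flight ⇒ L = W = m·g = 305 × 9.81 = 2992.1 N.
q = ½ρv² = ½ × 1.112 × 42.7² = 1014 Pa.
Required CL = L/(qS) = 2992.1/(1014·10.2) = 0.2894.
CD = 0.0128 + 0.0254 × 0.2894² = 0.01493.
D = q·S·CD = 1014 × 10.2 × 0.01493 = 154.3 N

D = 154 N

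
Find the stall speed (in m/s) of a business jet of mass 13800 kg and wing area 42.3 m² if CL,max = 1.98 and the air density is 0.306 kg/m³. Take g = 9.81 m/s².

At stall, lift equals weight: L = W = m·g = 13800 × 9.81 = 1.354×10^5 N.
V_stall = √(2W/(ρ·S·CL,max)) = √(2 × 1.354×10^5 / (0.306 × 42.3 × 1.98))
V_stall = √10560 = 103 m/s

V_stall = 103 m/s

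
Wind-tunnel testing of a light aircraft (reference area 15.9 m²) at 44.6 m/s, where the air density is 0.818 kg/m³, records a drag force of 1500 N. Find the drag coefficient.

CD = 0.116

From D = ½ρv²S·CD, rearranging gives CD = 2D/(ρv²S).
CD = 2 × 1500 / (0.818 × 44.6² × 15.9) = 0.116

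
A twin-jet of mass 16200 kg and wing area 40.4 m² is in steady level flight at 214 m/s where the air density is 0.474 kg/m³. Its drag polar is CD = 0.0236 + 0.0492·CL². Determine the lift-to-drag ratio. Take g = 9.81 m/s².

L/D = 12.1

Level flight ⇒ L = W = m·g = 16200 × 9.81 = 1.5892×10^5 N.
Dynamic pressure q = 0.5 × 0.474 × 214² = 10850 Pa.
Required CL = L/(qS) = 1.5892×10^5/(10850·40.4) = 0.3624.
CD = 0.0236 + 0.0492 × 0.3624² = 0.03006.
L/D = CL/CD = 0.3624 / 0.03006 = 12.1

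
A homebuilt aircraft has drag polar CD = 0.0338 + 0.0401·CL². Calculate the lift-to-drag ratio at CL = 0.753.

CD = 0.0338 + 0.0401 × 0.753² = 0.05654
L/D = CL/CD = 0.753 / 0.05654 = 13.3

L/D = 13.3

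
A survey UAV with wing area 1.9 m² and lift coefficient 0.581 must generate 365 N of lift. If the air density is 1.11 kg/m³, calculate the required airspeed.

v = 24.4 m/s

L = ½ρv²S·CL ⇒ v = √(2L/(ρ·S·CL))
v = √(2 × 365 / (1.11 × 1.9 × 0.581)) = √595.8 = 24.4 m/s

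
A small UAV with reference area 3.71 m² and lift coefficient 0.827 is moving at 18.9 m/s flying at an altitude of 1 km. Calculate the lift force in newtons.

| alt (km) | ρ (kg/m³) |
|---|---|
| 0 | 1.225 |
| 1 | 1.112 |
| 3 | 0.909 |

At 1 km, from the table: ρ = 1.112 kg/m³.
L = ½ρv²S·CL = ½ × 1.112 × 18.9² × 3.71 × 0.827 = 609 N

L = 609 N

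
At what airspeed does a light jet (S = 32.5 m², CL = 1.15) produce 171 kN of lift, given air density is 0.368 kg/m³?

v = 158 m/s

L = ½ρv²S·CL ⇒ v = √(2L/(ρ·S·CL))
v = √(2 × 1.71×10^5 / (0.368 × 32.5 × 1.15)) = √24870 = 158 m/s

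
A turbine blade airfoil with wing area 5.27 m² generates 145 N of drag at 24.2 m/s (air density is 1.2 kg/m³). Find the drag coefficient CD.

CD = 0.0783

From D = ½ρv²S·CD, rearranging gives CD = 2D/(ρv²S).
CD = 2 × 145 / (1.2 × 24.2² × 5.27) = 0.0783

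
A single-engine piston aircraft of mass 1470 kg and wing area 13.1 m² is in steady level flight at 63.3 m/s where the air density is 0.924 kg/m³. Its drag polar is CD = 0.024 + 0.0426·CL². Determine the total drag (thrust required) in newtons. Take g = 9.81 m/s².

In steady level flight, lift balances weight: W = mg = 1470 × 9.81 = 14421 N.
Dynamic pressure q = 0.5 × 0.924 × 63.3² = 1851 Pa.
Required CL = L/(qS) = 14421/(1851·13.1) = 0.5947.
CD = 0.024 + 0.0426 × 0.5947² = 0.03906.
D = q·S·CD = 1851 × 13.1 × 0.03906 = 947.3 N

D = 947 N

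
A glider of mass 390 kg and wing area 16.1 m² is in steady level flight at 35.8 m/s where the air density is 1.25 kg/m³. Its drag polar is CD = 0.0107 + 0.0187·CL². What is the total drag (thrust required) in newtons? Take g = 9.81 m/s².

Weight W = mg = 390 × 9.81 = 3825.9 N; in level flight L = W.
Dynamic pressure q = 0.5 × 1.25 × 35.8² = 801 Pa.
CL = 2W/(ρv²S) = 2×3825.9/(1.25×35.8²×16.1) = 0.2967.
CD = 0.0107 + 0.0187 × 0.2967² = 0.01235.
D = q·S·CD = 801 × 16.1 × 0.01235 = 159.2 N

D = 159 N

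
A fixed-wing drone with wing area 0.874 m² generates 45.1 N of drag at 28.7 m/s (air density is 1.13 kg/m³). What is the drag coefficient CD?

CD = 0.111

From D = ½ρv²S·CD, rearranging gives CD = 2D/(ρv²S).
CD = 2 × 45.1 / (1.13 × 28.7² × 0.874) = 0.111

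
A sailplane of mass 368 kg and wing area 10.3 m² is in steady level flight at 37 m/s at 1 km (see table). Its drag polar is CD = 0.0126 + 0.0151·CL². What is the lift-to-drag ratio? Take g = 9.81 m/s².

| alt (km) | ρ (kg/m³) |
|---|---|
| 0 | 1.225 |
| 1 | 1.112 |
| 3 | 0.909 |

At 1 km, from the table: ρ = 1.112 kg/m³.
Level flight ⇒ L = W = m·g = 368 × 9.81 = 3610.1 N.
q = ½ρv² = ½ × 1.112 × 37² = 761.2 Pa.
Required CL = L/(qS) = 3610.1/(761.2·10.3) = 0.4605.
CD = 0.0126 + 0.0151 × 0.4605² = 0.0158.
L/D = CL/CD = 0.4605 / 0.0158 = 29.1

L/D = 29.1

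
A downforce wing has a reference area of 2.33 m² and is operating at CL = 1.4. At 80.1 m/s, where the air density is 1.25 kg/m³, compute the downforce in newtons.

Dynamic pressure q = ½ρv² = ½ × 1.25 × 80.1² = 4010 Pa.
L = q·S·CL = 4010 × 2.33 × 1.4 = 13100 N ≈ 13.1 kN

L = 13100 N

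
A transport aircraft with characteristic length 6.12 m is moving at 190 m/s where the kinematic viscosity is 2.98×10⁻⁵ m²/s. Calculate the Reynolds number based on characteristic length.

Re = 3.9×10^7

Re = v·c/ν = 190 × 6.12 / (2.98×10⁻⁵) = 3.9×10^7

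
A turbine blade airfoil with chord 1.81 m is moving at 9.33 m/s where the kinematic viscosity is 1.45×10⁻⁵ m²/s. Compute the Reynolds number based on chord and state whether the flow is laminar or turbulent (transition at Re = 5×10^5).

Re = v·c/ν = 9.33 × 1.81 / (1.45×10⁻⁵) = 1.16×10^6
Since 1.16×10^6 > 5×10^5, the flow is turbulent.

Re = 1.16×10^6 (turbulent)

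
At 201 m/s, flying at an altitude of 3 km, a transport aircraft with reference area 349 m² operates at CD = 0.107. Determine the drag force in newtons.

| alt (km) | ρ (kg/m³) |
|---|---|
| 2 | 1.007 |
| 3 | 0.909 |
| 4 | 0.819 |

At 3 km, from the table: ρ = 0.909 kg/m³.
Dynamic pressure q = ½ρv² = ½ × 0.909 × 201² = 18360 Pa.
D = q·S·CD = 18360 × 349 × 0.107 = 6.86×10^5 N ≈ 686 kN

D = 6.86×10^5 N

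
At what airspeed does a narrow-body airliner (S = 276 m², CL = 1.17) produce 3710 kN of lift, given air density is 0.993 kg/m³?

L = ½ρv²S·CL ⇒ v = √(2L/(ρ·S·CL))
v = √(2 × 3.71×10^6 / (0.993 × 276 × 1.17)) = √23140 = 152 m/s

v = 152 m/s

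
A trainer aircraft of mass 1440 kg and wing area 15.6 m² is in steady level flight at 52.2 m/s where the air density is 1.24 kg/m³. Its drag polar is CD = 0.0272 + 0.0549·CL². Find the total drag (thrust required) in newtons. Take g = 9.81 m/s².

In steady level flight, lift balances weight: W = mg = 1440 × 9.81 = 14126 N.
Dynamic pressure q = 0.5 × 1.24 × 52.2² = 1689 Pa.
Required CL = L/(qS) = 14126/(1689·15.6) = 0.536.
CD = 0.0272 + 0.0549 × 0.536² = 0.04297.
D = q·S·CD = 1689 × 15.6 × 0.04297 = 1133 N

D = 1130 N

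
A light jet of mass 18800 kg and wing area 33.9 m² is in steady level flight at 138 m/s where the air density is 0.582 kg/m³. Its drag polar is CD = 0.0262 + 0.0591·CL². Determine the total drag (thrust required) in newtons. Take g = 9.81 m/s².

D = 15600 N

Weight W = mg = 18800 × 9.81 = 1.8443×10^5 N; in level flight L = W.
Dynamic pressure q = 0.5 × 0.582 × 138² = 5542 Pa.
Required CL = L/(qS) = 1.8443×10^5/(5542·33.9) = 0.9817.
CD = 0.0262 + 0.0591 × 0.9817² = 0.08316.
D = q·S·CD = 5542 × 33.9 × 0.08316 = 15620 N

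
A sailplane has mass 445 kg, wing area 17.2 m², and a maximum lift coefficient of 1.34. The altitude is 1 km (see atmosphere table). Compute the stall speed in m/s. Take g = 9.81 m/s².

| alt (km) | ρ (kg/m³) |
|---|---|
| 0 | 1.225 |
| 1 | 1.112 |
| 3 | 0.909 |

V_stall = 18.5 m/s

At 1 km, from the table: ρ = 1.112 kg/m³.
At stall, lift equals weight: L = W = m·g = 445 × 9.81 = 4365 N.
From L = ½ρV²S·CL,max = W: V_stall = √(2W/(ρSCL,max)) = √(2·4365/(1.112·17.2·1.34))
V_stall = √340.7 = 18.5 m/s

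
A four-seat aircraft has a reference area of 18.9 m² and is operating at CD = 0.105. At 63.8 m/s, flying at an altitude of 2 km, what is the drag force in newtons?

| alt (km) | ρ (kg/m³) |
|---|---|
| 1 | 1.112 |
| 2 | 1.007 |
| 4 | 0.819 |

At 2 km, from the table: ρ = 1.007 kg/m³.
Dynamic pressure q = ½ρv² = ½ × 1.007 × 63.8² = 2049 Pa.
D = q·S·CD = 2049 × 18.9 × 0.105 = 4070 N

D = 4070 N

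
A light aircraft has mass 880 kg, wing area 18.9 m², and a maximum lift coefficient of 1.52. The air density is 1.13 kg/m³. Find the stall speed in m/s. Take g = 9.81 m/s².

V_stall = 23.1 m/s

Stall occurs when L = W at CL,max. W = mg = 880 × 9.81 = 8633 N.
From L = ½ρV²S·CL,max = W: V_stall = √(2W/(ρSCL,max)) = √(2·8633/(1.13·18.9·1.52))
V_stall = √531.9 = 23.1 m/s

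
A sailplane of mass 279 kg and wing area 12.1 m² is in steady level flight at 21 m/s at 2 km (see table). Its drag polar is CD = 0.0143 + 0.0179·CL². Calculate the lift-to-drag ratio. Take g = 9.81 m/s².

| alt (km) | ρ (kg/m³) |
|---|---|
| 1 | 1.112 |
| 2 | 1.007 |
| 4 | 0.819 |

At 2 km, from the table: ρ = 1.007 kg/m³.
Level flight ⇒ L = W = m·g = 279 × 9.81 = 2737 N.
q = ½ρv² = ½ × 1.007 × 21² = 222 Pa.
Required CL = L/(qS) = 2737/(222·12.1) = 1.019.
CD = 0.0143 + 0.0179 × 1.019² = 0.03288.
L/D = CL/CD = 1.019 / 0.03288 = 31

L/D = 31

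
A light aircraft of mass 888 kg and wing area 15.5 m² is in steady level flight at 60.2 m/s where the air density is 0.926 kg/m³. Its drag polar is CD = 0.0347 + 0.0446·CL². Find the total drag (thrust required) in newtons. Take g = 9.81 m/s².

Weight W = mg = 888 × 9.81 = 8711.3 N; in level flight L = W.
Dynamic pressure q = 0.5 × 0.926 × 60.2² = 1678 Pa.
Required CL = L/(qS) = 8711.3/(1678·15.5) = 0.3349.
CD = 0.0347 + 0.0446 × 0.3349² = 0.0397.
D = q·S·CD = 1678 × 15.5 × 0.0397 = 1033 N

D = 1030 N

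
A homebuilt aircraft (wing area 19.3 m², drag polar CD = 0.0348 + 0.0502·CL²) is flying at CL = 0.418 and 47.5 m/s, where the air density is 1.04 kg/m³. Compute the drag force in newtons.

D = 987 N

CD = 0.0348 + 0.0502 × 0.418² = 0.04357
D = ½ρv²S·CD = ½ × 1.04 × 47.5² × 19.3 × 0.04357 = 987 N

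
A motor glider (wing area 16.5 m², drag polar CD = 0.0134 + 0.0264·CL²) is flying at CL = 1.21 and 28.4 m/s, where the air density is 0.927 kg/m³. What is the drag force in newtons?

D = 321 N

CD = 0.0134 + 0.0264 × 1.21² = 0.05205
D = ½ρv²S·CD = ½ × 0.927 × 28.4² × 16.5 × 0.05205 = 321 N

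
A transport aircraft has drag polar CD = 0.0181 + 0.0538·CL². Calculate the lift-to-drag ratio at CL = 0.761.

L/D = 15.4

CD = 0.0181 + 0.0538 × 0.761² = 0.04926
L/D = CL/CD = 0.761 / 0.04926 = 15.4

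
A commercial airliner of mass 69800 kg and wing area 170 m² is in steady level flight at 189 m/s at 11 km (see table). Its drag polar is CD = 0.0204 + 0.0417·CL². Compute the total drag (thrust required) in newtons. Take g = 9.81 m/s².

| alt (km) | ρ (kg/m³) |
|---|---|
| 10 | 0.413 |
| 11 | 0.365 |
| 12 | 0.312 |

At 11 km, from the table: ρ = 0.365 kg/m³.
Weight W = mg = 69800 × 9.81 = 6.8474×10^5 N; in level flight L = W.
Dynamic pressure q = 0.5 × 0.365 × 189² = 6519 Pa.
CL = 2W/(ρv²S) = 2×6.8474×10^5/(0.365×189²×170) = 0.6179.
CD = 0.0204 + 0.0417 × 0.6179² = 0.03632.
D = q·S·CD = 6519 × 170 × 0.03632 = 40250 N

D = 40300 N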